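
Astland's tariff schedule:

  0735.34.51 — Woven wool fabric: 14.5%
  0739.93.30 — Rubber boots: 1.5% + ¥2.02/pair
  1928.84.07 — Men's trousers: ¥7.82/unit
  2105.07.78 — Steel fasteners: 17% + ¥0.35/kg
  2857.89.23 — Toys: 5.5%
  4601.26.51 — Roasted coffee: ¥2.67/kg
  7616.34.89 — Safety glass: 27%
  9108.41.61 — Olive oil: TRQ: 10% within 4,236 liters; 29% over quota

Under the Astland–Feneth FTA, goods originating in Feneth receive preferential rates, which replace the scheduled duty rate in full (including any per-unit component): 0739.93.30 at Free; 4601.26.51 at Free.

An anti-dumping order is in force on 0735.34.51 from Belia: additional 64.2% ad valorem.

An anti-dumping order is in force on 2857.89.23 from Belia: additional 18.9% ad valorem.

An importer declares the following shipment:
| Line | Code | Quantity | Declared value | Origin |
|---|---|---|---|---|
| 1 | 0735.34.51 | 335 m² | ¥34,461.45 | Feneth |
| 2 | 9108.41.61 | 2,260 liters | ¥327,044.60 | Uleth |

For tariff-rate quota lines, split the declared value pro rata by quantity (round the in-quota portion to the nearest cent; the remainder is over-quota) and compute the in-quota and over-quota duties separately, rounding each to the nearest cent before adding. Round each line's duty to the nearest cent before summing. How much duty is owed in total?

¥37,701.37

Line 1 (0735.34.51, Feneth, 335 m², ¥34,461.45):
Base rate for 0735.34.51 is 14.5%.
Origin Feneth is the FTA partner but 0735.34.51 is not on the preference list; base rate stands.
The additional-duty order on 0735.34.51 targets Belia, not Feneth; it does not apply.
Duty = ¥34,461.45 × 14.5% = ¥4,996.91.
Line 2 (9108.41.61, Uleth, 2,260 liters, ¥327,044.60):
Code 9108.41.61 is under a tariff-rate quota (threshold 4,236 liters). Quantity 2,260 liters is within the quota, so the in-quota rate 10% applies to the full value.
Duty = ¥327,044.60 × 10% = ¥32,704.46.
Total = ¥4,996.91 + ¥32,704.46 = ¥37,701.37.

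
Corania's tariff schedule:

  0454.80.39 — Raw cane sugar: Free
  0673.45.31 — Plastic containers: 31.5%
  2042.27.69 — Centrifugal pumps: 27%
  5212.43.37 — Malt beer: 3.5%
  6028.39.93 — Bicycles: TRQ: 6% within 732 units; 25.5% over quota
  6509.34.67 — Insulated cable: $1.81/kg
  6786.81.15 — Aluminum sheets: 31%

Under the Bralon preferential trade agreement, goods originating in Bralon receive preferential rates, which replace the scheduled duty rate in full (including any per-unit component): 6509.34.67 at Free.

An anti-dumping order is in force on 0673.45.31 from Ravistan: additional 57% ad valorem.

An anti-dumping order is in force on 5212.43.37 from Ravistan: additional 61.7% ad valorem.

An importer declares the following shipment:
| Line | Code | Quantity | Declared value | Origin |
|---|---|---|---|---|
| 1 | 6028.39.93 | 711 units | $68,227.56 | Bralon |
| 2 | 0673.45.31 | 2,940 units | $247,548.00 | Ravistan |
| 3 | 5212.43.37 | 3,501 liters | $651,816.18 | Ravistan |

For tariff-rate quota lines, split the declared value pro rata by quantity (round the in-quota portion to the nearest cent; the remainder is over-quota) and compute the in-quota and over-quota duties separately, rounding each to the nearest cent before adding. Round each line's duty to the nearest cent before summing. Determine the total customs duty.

Line 1 (6028.39.93, Bralon, 711 units, $68,227.56):
Code 6028.39.93 is under a tariff-rate quota (threshold 732 units). Quantity 711 units is within the quota, so the in-quota rate 6% applies to the full value.
Duty = $68,227.56 × 6% = $4,093.65.
Line 2 (0673.45.31, Ravistan, 2,940 units, $247,548.00):
Base rate for 0673.45.31 is 31.5%.
Additional duty on 0673.45.31 from Ravistan: +57%. Applied ad valorem rate: 31.5% + 57% = 88.5%.
Duty = $247,548.00 × 88.5% = $219,079.98.
Line 3 (5212.43.37, Ravistan, 3,501 liters, $651,816.18):
Base rate for 5212.43.37 is 3.5%.
Additional duty on 5212.43.37 from Ravistan: +61.7%. Applied ad valorem rate: 3.5% + 61.7% = 65.2%.
Duty = $651,816.18 × 65.2% = $424,984.15.
Total = $4,093.65 + $219,079.98 + $424,984.15 = $648,157.78.

$648,157.78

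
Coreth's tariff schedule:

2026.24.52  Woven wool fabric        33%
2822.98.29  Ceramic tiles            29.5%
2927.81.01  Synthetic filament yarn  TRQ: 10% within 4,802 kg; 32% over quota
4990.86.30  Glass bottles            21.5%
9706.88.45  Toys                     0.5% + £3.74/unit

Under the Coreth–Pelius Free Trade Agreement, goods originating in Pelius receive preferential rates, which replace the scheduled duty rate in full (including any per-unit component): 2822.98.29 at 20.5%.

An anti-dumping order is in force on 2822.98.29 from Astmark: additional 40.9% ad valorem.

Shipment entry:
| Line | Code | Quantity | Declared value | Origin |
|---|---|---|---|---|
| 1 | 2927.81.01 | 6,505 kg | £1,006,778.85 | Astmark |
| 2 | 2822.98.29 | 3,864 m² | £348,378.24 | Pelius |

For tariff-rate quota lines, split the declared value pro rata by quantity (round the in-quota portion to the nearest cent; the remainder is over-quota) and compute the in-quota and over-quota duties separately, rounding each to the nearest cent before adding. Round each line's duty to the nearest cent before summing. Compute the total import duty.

£230,081.55

Line 1 (2927.81.01, Astmark, 6,505 kg, £1,006,778.85):
Code 2927.81.01 is under a tariff-rate quota (threshold 4,802 kg). In-quota: 4,802 kg at 10%; over-quota: 1,703 kg at 32%.
Pro-rata value split: in-quota = £1,006,778.85 × 4,802/6,505 = £743,205.54; over-quota = £1,006,778.85 − £743,205.54 = £263,573.31.
In-quota duty = £743,205.54 × 10% = £74,320.55. Over-quota duty = £263,573.31 × 32% = £84,343.46.
Line duty = £74,320.55 + £84,343.46 = £158,664.01.
Line 2 (2822.98.29, Pelius, 3,864 m², £348,378.24):
Base rate for 2822.98.29 is 29.5%.
Origin Pelius qualifies under the Coreth–Pelius agreement and 2822.98.29 is covered: preferential rate 20.5% applies instead.
The additional-duty order on 2822.98.29 targets Astmark, not Pelius; it does not apply.
Duty = £348,378.24 × 20.5% = £71,417.54.
Total = £158,664.01 + £71,417.54 = £230,081.55.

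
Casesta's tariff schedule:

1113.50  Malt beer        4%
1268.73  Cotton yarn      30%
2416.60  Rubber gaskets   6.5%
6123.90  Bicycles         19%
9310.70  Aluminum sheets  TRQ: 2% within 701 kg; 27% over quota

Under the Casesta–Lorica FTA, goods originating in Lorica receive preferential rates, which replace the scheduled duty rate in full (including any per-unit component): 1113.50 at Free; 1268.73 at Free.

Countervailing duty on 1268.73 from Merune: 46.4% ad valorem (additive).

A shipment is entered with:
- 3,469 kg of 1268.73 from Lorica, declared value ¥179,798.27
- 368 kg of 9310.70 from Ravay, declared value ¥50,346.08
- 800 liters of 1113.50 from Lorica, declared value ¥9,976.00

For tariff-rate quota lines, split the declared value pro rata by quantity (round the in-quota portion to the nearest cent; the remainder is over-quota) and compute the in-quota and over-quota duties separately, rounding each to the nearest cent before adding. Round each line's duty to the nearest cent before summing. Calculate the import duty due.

Line 1 (1268.73, Lorica, 3,469 kg, ¥179,798.27):
Base rate for 1268.73 is 30%.
Origin Lorica qualifies under the Casesta–Lorica agreement and 1268.73 is covered: preferential rate Free applies instead.
The additional-duty order on 1268.73 targets Merune, not Lorica; it does not apply.
Duty = ¥179,798.27 × 0% = ¥0.00.
Line 2 (9310.70, Ravay, 368 kg, ¥50,346.08):
Code 9310.70 is under a tariff-rate quota (threshold 701 kg). Quantity 368 kg is within the quota, so the in-quota rate 2% applies to the full value.
Duty = ¥50,346.08 × 2% = ¥1,006.92.
Line 3 (1113.50, Lorica, 800 liters, ¥9,976.00):
Base rate for 1113.50 is 4%.
Origin Lorica qualifies under the Casesta–Lorica agreement and 1113.50 is covered: preferential rate Free applies instead.
Duty = ¥9,976.00 × 0% = ¥0.00.
Total = ¥0.00 + ¥1,006.92 + ¥0.00 = ¥1,006.92.

¥1,006.92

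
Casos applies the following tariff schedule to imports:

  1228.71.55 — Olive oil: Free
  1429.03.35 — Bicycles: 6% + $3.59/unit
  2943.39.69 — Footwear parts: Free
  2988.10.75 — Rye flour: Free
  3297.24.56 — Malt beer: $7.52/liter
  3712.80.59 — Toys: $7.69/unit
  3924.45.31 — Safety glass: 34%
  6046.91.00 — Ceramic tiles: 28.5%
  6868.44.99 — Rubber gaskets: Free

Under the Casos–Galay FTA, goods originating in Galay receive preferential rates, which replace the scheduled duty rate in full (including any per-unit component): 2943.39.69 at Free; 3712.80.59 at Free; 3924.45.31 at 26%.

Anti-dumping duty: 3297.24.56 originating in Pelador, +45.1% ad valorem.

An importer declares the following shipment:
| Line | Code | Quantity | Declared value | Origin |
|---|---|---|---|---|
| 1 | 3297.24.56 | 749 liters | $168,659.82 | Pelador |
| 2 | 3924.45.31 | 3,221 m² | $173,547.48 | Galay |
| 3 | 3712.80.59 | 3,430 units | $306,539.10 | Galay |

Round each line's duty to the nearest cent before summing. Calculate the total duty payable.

Line 1 (3297.24.56, Pelador, 749 liters, $168,659.82):
Base rate for 3297.24.56 is $7.52/liter.
Additional duty on 3297.24.56 from Pelador: +45.1% ad valorem. Applied ad valorem rate = 45.1%.
Duty = $168,659.82 × 45.1% + 749 × $7.52 = $81,698.06.
Line 2 (3924.45.31, Galay, 3,221 m², $173,547.48):
Base rate for 3924.45.31 is 34%.
Origin Galay qualifies under the Casos–Galay agreement and 3924.45.31 is covered: preferential rate 26% applies instead.
Duty = $173,547.48 × 26% = $45,122.34.
Line 3 (3712.80.59, Galay, 3,430 units, $306,539.10):
Base rate for 3712.80.59 is $7.69/unit.
Origin Galay qualifies under the Casos–Galay agreement and 3712.80.59 is covered: preferential rate Free applies instead.
Duty = $306,539.10 × 0% = $0.00.
Total = $81,698.06 + $45,122.34 + $0.00 = $126,820.40.

$126,820.40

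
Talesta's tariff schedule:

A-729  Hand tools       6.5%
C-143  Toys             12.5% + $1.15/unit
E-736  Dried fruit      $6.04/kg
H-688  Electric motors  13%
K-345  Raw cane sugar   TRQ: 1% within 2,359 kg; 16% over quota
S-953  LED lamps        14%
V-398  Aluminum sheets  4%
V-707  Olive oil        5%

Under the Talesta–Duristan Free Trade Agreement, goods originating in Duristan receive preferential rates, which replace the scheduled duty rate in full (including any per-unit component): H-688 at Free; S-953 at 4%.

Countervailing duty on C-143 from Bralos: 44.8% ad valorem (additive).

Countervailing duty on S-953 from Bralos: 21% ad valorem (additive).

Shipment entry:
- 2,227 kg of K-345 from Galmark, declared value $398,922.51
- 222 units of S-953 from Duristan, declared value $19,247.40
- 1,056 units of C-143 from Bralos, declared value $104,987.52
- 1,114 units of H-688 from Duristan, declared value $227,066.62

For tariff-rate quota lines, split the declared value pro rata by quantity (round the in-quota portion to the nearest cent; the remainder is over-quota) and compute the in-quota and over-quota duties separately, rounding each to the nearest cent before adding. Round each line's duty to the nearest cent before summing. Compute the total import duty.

Line 1 (K-345, Galmark, 2,227 kg, $398,922.51):
Code K-345 is under a tariff-rate quota (threshold 2,359 kg). Quantity 2,227 kg is within the quota, so the in-quota rate 1% applies to the full value.
Duty = $398,922.51 × 1% = $3,989.23.
Line 2 (S-953, Duristan, 222 units, $19,247.40):
Base rate for S-953 is 14%.
Origin Duristan qualifies under the Talesta–Duristan agreement and S-953 is covered: preferential rate 4% applies instead.
The additional-duty order on S-953 targets Bralos, not Duristan; it does not apply.
Duty = $19,247.40 × 4% = $769.90.
Line 3 (C-143, Bralos, 1,056 units, $104,987.52):
Base rate for C-143 is 12.5% + $1.15/unit.
Additional duty on C-143 from Bralos: +44.8%. Applied ad valorem rate: 12.5% + 44.8% = 57.3%.
Duty = $104,987.52 × 57.3% + 1,056 × $1.15 = $61,372.25.
Line 4 (H-688, Duristan, 1,114 units, $227,066.62):
Base rate for H-688 is 13%.
Origin Duristan qualifies under the Talesta–Duristan agreement and H-688 is covered: preferential rate Free applies instead.
Duty = $227,066.62 × 0% = $0.00.
Total = $3,989.23 + $769.90 + $61,372.25 + $0.00 = $66,131.38.

$66,131.38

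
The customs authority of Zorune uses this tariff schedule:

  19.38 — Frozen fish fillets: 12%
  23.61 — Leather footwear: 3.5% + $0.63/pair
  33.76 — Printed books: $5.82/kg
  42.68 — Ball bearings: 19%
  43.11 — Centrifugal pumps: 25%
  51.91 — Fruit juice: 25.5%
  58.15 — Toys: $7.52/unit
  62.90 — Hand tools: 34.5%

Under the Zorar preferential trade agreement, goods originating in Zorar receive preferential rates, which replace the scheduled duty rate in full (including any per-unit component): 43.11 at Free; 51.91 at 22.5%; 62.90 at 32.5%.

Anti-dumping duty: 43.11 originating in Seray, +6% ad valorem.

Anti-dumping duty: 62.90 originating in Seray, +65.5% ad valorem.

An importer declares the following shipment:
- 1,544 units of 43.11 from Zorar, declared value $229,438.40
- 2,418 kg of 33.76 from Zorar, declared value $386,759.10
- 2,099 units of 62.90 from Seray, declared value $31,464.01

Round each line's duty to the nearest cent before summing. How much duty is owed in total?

Line 1 (43.11, Zorar, 1,544 units, $229,438.40):
Base rate for 43.11 is 25%.
Origin Zorar qualifies under the Zorune–Zorar agreement and 43.11 is covered: preferential rate Free applies instead.
The additional-duty order on 43.11 targets Seray, not Zorar; it does not apply.
Duty = $229,438.40 × 0% = $0.00.
Line 2 (33.76, Zorar, 2,418 kg, $386,759.10):
Base rate for 33.76 is $5.82/kg.
Origin Zorar is the FTA partner but 33.76 is not on the preference list; base rate stands.
Duty = 2,418 × $5.82 = $14,072.76.
Line 3 (62.90, Seray, 2,099 units, $31,464.01):
Base rate for 62.90 is 34.5%.
62.90 has an FTA preferential rate, but origin Seray is not Zorar; base rate stands.
Additional duty on 62.90 from Seray: +65.5%. Applied ad valorem rate: 34.5% + 65.5% = 100%.
Duty = $31,464.01 × 100% = $31,464.01.
Total = $0.00 + $14,072.76 + $31,464.01 = $45,536.77.

$45,536.77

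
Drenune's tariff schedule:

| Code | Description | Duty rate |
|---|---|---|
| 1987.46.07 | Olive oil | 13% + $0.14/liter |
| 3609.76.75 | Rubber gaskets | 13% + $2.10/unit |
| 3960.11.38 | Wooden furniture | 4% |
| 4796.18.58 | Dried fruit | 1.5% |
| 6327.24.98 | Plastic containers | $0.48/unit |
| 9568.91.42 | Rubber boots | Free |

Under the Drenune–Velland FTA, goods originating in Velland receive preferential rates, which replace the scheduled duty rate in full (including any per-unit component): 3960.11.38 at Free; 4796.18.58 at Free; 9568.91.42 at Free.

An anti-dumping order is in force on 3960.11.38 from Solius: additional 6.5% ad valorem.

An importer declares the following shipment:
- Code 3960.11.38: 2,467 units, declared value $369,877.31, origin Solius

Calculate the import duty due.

Line 1 (3960.11.38, Solius, 2,467 units, $369,877.31):
Base rate for 3960.11.38 is 4%.
3960.11.38 has an FTA preferential rate, but origin Solius is not Velland; base rate stands.
Additional duty on 3960.11.38 from Solius: +6.5%. Applied ad valorem rate: 4% + 6.5% = 10.5%.
Duty = $369,877.31 × 10.5% = $38,837.12.

$38,837.12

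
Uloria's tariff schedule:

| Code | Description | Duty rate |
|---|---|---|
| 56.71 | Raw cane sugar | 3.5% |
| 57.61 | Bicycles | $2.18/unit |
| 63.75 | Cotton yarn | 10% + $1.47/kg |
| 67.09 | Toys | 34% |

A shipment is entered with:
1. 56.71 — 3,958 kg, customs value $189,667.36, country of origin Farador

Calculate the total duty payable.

$6,638.36

Line 1 (56.71, Farador, 3,958 kg, $189,667.36):
Base rate for 56.71 is 3.5%.
Duty = $189,667.36 × 3.5% = $6,638.36.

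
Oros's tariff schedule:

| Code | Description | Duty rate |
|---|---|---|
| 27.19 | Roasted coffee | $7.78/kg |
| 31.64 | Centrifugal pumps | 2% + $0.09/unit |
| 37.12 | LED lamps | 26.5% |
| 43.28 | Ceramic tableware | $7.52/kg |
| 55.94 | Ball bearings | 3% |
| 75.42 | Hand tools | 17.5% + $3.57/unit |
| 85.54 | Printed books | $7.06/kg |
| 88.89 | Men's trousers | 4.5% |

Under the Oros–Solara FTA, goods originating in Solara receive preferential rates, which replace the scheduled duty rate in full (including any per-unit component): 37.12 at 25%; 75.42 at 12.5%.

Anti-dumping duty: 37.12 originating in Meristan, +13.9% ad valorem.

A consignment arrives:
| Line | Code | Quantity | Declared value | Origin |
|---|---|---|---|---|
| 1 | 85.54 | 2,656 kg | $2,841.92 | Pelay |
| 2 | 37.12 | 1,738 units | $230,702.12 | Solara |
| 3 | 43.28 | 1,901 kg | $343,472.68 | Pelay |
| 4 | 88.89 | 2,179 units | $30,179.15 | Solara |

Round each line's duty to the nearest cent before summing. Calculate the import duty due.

Line 1 (85.54, Pelay, 2,656 kg, $2,841.92):
Base rate for 85.54 is $7.06/kg.
Duty = 2,656 × $7.06 = $18,751.36.
Line 2 (37.12, Solara, 1,738 units, $230,702.12):
Base rate for 37.12 is 26.5%.
Origin Solara qualifies under the Oros–Solara agreement and 37.12 is covered: preferential rate 25% applies instead.
The additional-duty order on 37.12 targets Meristan, not Solara; it does not apply.
Duty = $230,702.12 × 25% = $57,675.53.
Line 3 (43.28, Pelay, 1,901 kg, $343,472.68):
Base rate for 43.28 is $7.52/kg.
Duty = 1,901 × $7.52 = $14,295.52.
Line 4 (88.89, Solara, 2,179 units, $30,179.15):
Base rate for 88.89 is 4.5%.
Origin Solara is the FTA partner but 88.89 is not on the preference list; base rate stands.
Duty = $30,179.15 × 4.5% = $1,358.06.
Total = $18,751.36 + $57,675.53 + $14,295.52 + $1,358.06 = $92,080.47.

$92,080.47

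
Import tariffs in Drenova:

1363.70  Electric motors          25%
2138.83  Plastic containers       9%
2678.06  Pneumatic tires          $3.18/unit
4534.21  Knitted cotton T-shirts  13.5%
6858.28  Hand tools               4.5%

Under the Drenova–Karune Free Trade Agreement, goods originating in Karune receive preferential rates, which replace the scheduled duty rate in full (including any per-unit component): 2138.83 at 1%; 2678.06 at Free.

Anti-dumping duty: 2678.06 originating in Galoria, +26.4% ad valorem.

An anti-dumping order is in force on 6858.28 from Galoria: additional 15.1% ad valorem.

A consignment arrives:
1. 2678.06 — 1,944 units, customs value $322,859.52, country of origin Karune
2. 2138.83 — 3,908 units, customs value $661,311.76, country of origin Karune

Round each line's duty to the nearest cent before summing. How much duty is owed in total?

Line 1 (2678.06, Karune, 1,944 units, $322,859.52):
Base rate for 2678.06 is $3.18/unit.
Origin Karune qualifies under the Drenova–Karune agreement and 2678.06 is covered: preferential rate Free applies instead.
The additional-duty order on 2678.06 targets Galoria, not Karune; it does not apply.
Duty = $322,859.52 × 0% = $0.00.
Line 2 (2138.83, Karune, 3,908 units, $661,311.76):
Base rate for 2138.83 is 9%.
Origin Karune qualifies under the Drenova–Karune agreement and 2138.83 is covered: preferential rate 1% applies instead.
Duty = $661,311.76 × 1% = $6,613.12.
Total = $0.00 + $6,613.12 = $6,613.12.

$6,613.12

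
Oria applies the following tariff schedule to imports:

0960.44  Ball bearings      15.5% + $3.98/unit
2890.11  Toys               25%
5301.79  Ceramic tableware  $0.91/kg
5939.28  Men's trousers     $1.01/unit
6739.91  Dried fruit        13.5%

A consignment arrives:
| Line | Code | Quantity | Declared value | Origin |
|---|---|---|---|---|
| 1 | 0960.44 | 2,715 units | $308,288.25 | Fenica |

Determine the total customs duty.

Line 1 (0960.44, Fenica, 2,715 units, $308,288.25):
Base rate for 0960.44 is 15.5% + $3.98/unit.
Duty = $308,288.25 × 15.5% + 2,715 × $3.98 = $58,590.38.

$58,590.38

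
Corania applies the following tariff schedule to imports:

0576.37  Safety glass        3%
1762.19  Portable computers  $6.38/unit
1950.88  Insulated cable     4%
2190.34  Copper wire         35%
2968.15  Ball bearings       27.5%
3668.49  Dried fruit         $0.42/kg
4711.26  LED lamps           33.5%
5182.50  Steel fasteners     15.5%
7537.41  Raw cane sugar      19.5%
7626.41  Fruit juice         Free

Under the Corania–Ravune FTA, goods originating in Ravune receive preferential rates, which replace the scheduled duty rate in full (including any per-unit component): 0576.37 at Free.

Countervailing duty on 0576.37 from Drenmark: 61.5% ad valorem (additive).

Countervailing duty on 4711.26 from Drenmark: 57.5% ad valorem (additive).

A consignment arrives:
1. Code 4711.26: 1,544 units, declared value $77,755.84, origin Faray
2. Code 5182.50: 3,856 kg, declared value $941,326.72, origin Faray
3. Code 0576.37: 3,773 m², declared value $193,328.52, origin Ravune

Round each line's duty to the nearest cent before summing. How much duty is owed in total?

Line 1 (4711.26, Faray, 1,544 units, $77,755.84):
Base rate for 4711.26 is 33.5%.
The additional-duty order on 4711.26 targets Drenmark, not Faray; it does not apply.
Duty = $77,755.84 × 33.5% = $26,048.21.
Line 2 (5182.50, Faray, 3,856 kg, $941,326.72):
Base rate for 5182.50 is 15.5%.
Duty = $941,326.72 × 15.5% = $145,905.64.
Line 3 (0576.37, Ravune, 3,773 m², $193,328.52):
Base rate for 0576.37 is 3%.
Origin Ravune qualifies under the Corania–Ravune agreement and 0576.37 is covered: preferential rate Free applies instead.
The additional-duty order on 0576.37 targets Drenmark, not Ravune; it does not apply.
Duty = $193,328.52 × 0% = $0.00.
Total = $26,048.21 + $145,905.64 + $0.00 = $171,953.85.

$171,953.85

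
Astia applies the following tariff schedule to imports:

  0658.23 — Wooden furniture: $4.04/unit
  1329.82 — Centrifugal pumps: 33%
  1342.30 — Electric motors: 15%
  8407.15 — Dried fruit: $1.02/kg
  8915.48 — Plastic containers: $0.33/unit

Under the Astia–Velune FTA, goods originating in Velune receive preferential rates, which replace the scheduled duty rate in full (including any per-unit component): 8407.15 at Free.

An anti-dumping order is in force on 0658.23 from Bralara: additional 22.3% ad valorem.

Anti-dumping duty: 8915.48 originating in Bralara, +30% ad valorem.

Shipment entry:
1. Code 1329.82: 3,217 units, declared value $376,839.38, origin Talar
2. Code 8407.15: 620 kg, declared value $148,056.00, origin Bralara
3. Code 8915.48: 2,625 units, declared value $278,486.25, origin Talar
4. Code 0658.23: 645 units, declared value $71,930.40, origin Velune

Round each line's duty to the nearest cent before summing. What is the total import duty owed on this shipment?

$128,461.45

Line 1 (1329.82, Talar, 3,217 units, $376,839.38):
Base rate for 1329.82 is 33%.
Duty = $376,839.38 × 33% = $124,357.00.
Line 2 (8407.15, Bralara, 620 kg, $148,056.00):
Base rate for 8407.15 is $1.02/kg.
8407.15 has an FTA preferential rate, but origin Bralara is not Velune; base rate stands.
Duty = 620 × $1.02 = $632.40.
Line 3 (8915.48, Talar, 2,625 units, $278,486.25):
Base rate for 8915.48 is $0.33/unit.
The additional-duty order on 8915.48 targets Bralara, not Talar; it does not apply.
Duty = 2,625 × $0.33 = $866.25.
Line 4 (0658.23, Velune, 645 units, $71,930.40):
Base rate for 0658.23 is $4.04/unit.
Origin Velune is the FTA partner but 0658.23 is not on the preference list; base rate stands.
The additional-duty order on 0658.23 targets Bralara, not Velune; it does not apply.
Duty = 645 × $4.04 = $2,605.80.
Total = $124,357.00 + $632.40 + $866.25 + $2,605.80 = $128,461.45.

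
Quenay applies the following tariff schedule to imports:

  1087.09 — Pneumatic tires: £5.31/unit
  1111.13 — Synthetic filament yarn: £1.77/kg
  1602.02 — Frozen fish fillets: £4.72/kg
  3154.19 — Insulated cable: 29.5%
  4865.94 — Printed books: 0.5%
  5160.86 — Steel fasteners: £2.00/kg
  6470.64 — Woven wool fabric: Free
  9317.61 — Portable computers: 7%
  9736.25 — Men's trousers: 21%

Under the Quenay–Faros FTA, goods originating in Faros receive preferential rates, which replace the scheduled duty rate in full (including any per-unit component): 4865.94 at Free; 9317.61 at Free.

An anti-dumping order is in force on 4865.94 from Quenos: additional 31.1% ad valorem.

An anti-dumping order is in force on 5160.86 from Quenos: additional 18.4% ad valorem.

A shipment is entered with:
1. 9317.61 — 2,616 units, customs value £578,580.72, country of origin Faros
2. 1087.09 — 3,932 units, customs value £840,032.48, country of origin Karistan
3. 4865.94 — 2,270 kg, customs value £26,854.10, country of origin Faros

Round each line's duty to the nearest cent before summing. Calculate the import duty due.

Line 1 (9317.61, Faros, 2,616 units, £578,580.72):
Base rate for 9317.61 is 7%.
Origin Faros qualifies under the Quenay–Faros agreement and 9317.61 is covered: preferential rate Free applies instead.
Duty = £578,580.72 × 0% = £0.00.
Line 2 (1087.09, Karistan, 3,932 units, £840,032.48):
Base rate for 1087.09 is £5.31/unit.
Duty = 3,932 × £5.31 = £20,878.92.
Line 3 (4865.94, Faros, 2,270 kg, £26,854.10):
Base rate for 4865.94 is 0.5%.
Origin Faros qualifies under the Quenay–Faros agreement and 4865.94 is covered: preferential rate Free applies instead.
The additional-duty order on 4865.94 targets Quenos, not Faros; it does not apply.
Duty = £26,854.10 × 0% = £0.00.
Total = £0.00 + £20,878.92 + £0.00 = £20,878.92.

£20,878.92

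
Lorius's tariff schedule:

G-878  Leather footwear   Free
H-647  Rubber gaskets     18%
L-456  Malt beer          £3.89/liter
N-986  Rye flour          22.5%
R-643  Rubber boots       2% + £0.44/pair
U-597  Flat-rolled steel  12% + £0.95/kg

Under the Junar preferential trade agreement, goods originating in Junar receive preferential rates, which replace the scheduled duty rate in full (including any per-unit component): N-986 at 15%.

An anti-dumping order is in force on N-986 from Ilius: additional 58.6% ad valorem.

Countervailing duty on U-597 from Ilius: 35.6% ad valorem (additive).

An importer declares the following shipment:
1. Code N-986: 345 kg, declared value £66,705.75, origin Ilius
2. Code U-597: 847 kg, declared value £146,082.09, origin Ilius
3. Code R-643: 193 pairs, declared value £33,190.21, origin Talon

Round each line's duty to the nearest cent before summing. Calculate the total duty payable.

£125,186.80

Line 1 (N-986, Ilius, 345 kg, £66,705.75):
Base rate for N-986 is 22.5%.
N-986 has an FTA preferential rate, but origin Ilius is not Junar; base rate stands.
Additional duty on N-986 from Ilius: +58.6%. Applied ad valorem rate: 22.5% + 58.6% = 81.1%.
Duty = £66,705.75 × 81.1% = £54,098.36.
Line 2 (U-597, Ilius, 847 kg, £146,082.09):
Base rate for U-597 is 12% + £0.95/kg.
Additional duty on U-597 from Ilius: +35.6%. Applied ad valorem rate: 12% + 35.6% = 47.6%.
Duty = £146,082.09 × 47.6% + 847 × £0.95 = £70,339.72.
Line 3 (R-643, Talon, 193 pairs, £33,190.21):
Base rate for R-643 is 2% + £0.44/pair.
Duty = £33,190.21 × 2% + 193 × £0.44 = £748.72.
Total = £54,098.36 + £70,339.72 + £748.72 = £125,186.80.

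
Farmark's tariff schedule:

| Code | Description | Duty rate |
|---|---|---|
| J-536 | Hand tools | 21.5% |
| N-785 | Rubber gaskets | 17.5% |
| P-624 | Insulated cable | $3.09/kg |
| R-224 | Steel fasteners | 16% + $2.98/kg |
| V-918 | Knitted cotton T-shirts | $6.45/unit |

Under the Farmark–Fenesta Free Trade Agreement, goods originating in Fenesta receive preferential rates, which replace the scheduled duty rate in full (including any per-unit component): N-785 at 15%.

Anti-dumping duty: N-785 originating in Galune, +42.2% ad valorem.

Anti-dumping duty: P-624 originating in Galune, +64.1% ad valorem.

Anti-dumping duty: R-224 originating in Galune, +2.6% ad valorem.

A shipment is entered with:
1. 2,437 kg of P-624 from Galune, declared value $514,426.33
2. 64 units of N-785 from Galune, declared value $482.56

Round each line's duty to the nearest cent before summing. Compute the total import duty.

Line 1 (P-624, Galune, 2,437 kg, $514,426.33):
Base rate for P-624 is $3.09/kg.
Additional duty on P-624 from Galune: +64.1% ad valorem. Applied ad valorem rate = 64.1%.
Duty = $514,426.33 × 64.1% + 2,437 × $3.09 = $337,277.61.
Line 2 (N-785, Galune, 64 units, $482.56):
Base rate for N-785 is 17.5%.
N-785 has an FTA preferential rate, but origin Galune is not Fenesta; base rate stands.
Additional duty on N-785 from Galune: +42.2%. Applied ad valorem rate: 17.5% + 42.2% = 59.7%.
Duty = $482.56 × 59.7% = $288.09.
Total = $337,277.61 + $288.09 = $337,565.70.

$337,565.70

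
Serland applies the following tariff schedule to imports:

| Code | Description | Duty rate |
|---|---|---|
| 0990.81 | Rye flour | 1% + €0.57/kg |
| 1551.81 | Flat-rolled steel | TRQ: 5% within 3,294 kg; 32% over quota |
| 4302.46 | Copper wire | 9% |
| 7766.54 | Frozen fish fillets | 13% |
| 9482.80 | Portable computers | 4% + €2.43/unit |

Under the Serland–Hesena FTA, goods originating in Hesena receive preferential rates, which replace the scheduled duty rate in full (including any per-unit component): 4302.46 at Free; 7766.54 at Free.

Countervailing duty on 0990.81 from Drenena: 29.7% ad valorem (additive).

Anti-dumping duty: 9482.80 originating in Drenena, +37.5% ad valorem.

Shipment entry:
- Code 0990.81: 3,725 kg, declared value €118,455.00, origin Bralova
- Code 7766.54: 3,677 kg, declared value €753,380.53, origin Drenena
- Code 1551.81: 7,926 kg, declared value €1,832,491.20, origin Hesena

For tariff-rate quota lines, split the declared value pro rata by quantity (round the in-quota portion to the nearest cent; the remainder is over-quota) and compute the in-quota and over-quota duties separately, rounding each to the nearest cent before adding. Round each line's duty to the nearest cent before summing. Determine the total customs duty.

€482,019.80

Line 1 (0990.81, Bralova, 3,725 kg, €118,455.00):
Base rate for 0990.81 is 1% + €0.57/kg.
The additional-duty order on 0990.81 targets Drenena, not Bralova; it does not apply.
Duty = €118,455.00 × 1% + 3,725 × €0.57 = €3,307.80.
Line 2 (7766.54, Drenena, 3,677 kg, €753,380.53):
Base rate for 7766.54 is 13%.
7766.54 has an FTA preferential rate, but origin Drenena is not Hesena; base rate stands.
Duty = €753,380.53 × 13% = €97,939.47.
Line 3 (1551.81, Hesena, 7,926 kg, €1,832,491.20):
Code 1551.81 is under a tariff-rate quota (threshold 3,294 kg). In-quota: 3,294 kg at 5%; over-quota: 4,632 kg at 32%.
Pro-rata value split: in-quota = €1,832,491.20 × 3,294/7,926 = €761,572.80; over-quota = €1,832,491.20 − €761,572.80 = €1,070,918.40.
In-quota duty = €761,572.80 × 5% = €38,078.64. Over-quota duty = €1,070,918.40 × 32% = €342,693.89.
Line duty = €38,078.64 + €342,693.89 = €380,772.53.
Total = €3,307.80 + €97,939.47 + €380,772.53 = €482,019.80.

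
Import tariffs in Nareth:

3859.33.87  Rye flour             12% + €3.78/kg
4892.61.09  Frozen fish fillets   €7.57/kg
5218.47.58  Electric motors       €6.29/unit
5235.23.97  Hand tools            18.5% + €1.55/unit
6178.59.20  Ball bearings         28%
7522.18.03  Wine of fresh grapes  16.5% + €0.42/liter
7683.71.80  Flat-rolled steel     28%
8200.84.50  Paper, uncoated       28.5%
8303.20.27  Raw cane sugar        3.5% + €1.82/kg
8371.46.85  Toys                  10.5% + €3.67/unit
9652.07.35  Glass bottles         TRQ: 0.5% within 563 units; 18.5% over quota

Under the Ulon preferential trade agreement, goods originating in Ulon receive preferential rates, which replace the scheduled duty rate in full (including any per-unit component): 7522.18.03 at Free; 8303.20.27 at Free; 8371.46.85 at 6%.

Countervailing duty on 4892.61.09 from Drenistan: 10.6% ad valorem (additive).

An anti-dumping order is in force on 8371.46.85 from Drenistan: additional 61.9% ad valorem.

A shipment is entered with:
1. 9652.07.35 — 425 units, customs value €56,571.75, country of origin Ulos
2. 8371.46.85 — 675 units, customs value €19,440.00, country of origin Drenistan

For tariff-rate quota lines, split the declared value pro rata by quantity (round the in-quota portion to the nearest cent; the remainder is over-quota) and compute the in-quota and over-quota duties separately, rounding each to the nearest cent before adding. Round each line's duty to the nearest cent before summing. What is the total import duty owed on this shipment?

Line 1 (9652.07.35, Ulos, 425 units, €56,571.75):
Code 9652.07.35 is under a tariff-rate quota (threshold 563 units). Quantity 425 units is within the quota, so the in-quota rate 0.5% applies to the full value.
Duty = €56,571.75 × 0.5% = €282.86.
Line 2 (8371.46.85, Drenistan, 675 units, €19,440.00):
Base rate for 8371.46.85 is 10.5% + €3.67/unit.
8371.46.85 has an FTA preferential rate, but origin Drenistan is not Ulon; base rate stands.
Additional duty on 8371.46.85 from Drenistan: +61.9%. Applied ad valorem rate: 10.5% + 61.9% = 72.4%.
Duty = €19,440.00 × 72.4% + 675 × €3.67 = €16,551.81.
Total = €282.86 + €16,551.81 = €16,834.67.

€16,834.67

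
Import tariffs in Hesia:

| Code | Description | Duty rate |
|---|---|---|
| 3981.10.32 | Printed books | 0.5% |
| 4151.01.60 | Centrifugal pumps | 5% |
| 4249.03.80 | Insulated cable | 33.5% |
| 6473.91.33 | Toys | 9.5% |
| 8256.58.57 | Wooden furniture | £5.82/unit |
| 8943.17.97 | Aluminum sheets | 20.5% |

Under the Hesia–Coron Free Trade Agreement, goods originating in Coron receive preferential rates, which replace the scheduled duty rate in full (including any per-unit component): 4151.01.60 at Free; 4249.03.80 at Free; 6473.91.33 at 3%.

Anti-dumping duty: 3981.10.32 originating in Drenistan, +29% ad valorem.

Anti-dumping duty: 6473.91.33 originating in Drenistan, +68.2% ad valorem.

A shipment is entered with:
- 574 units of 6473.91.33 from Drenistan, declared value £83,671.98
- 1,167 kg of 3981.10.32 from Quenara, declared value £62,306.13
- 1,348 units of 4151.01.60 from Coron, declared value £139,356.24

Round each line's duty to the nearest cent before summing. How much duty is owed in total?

£65,324.66

Line 1 (6473.91.33, Drenistan, 574 units, £83,671.98):
Base rate for 6473.91.33 is 9.5%.
6473.91.33 has an FTA preferential rate, but origin Drenistan is not Coron; base rate stands.
Additional duty on 6473.91.33 from Drenistan: +68.2%. Applied ad valorem rate: 9.5% + 68.2% = 77.7%.
Duty = £83,671.98 × 77.7% = £65,013.13.
Line 2 (3981.10.32, Quenara, 1,167 kg, £62,306.13):
Base rate for 3981.10.32 is 0.5%.
The additional-duty order on 3981.10.32 targets Drenistan, not Quenara; it does not apply.
Duty = £62,306.13 × 0.5% = £311.53.
Line 3 (4151.01.60, Coron, 1,348 units, £139,356.24):
Base rate for 4151.01.60 is 5%.
Origin Coron qualifies under the Hesia–Coron agreement and 4151.01.60 is covered: preferential rate Free applies instead.
Duty = £139,356.24 × 0% = £0.00.
Total = £65,013.13 + £311.53 + £0.00 = £65,324.66.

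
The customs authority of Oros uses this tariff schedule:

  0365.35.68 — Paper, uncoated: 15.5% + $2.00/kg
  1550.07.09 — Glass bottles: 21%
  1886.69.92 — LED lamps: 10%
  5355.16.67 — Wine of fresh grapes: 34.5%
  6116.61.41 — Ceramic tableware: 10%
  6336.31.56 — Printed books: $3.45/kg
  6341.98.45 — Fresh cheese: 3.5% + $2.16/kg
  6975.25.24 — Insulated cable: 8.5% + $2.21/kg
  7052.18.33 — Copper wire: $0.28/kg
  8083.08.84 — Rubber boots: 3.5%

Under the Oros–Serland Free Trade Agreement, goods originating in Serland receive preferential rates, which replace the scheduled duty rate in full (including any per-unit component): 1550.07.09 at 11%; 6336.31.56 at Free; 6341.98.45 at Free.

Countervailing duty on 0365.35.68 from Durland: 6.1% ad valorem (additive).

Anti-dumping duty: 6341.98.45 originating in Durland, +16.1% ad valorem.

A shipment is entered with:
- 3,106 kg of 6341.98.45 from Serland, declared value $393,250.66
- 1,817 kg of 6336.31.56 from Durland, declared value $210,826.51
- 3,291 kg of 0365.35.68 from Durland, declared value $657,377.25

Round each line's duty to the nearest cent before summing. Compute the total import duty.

$154,844.14

Line 1 (6341.98.45, Serland, 3,106 kg, $393,250.66):
Base rate for 6341.98.45 is 3.5% + $2.16/kg.
Origin Serland qualifies under the Oros–Serland agreement and 6341.98.45 is covered: preferential rate Free applies instead.
The additional-duty order on 6341.98.45 targets Durland, not Serland; it does not apply.
Duty = $393,250.66 × 0% = $0.00.
Line 2 (6336.31.56, Durland, 1,817 kg, $210,826.51):
Base rate for 6336.31.56 is $3.45/kg.
6336.31.56 has an FTA preferential rate, but origin Durland is not Serland; base rate stands.
Duty = 1,817 × $3.45 = $6,268.65.
Line 3 (0365.35.68, Durland, 3,291 kg, $657,377.25):
Base rate for 0365.35.68 is 15.5% + $2.00/kg.
Additional duty on 0365.35.68 from Durland: +6.1%. Applied ad valorem rate: 15.5% + 6.1% = 21.6%.
Duty = $657,377.25 × 21.6% + 3,291 × $2.00 = $148,575.49.
Total = $0.00 + $6,268.65 + $148,575.49 = $154,844.14.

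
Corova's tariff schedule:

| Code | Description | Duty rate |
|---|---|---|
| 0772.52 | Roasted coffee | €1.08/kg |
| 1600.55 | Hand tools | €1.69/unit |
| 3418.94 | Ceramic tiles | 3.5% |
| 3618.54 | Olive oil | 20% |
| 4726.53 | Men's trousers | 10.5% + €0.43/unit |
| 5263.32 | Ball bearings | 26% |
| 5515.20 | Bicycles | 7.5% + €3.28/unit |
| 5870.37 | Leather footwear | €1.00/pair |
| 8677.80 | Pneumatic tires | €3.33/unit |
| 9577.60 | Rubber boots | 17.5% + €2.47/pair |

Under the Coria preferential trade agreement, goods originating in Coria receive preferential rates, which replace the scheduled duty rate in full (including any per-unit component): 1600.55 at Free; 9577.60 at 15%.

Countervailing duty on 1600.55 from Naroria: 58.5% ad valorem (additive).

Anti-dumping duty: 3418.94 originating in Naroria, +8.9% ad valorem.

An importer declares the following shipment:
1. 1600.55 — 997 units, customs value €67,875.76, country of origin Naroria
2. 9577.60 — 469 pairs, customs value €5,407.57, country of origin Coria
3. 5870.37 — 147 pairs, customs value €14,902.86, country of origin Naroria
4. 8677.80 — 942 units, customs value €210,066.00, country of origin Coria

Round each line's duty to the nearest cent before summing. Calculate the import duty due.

€45,487.25

Line 1 (1600.55, Naroria, 997 units, €67,875.76):
Base rate for 1600.55 is €1.69/unit.
1600.55 has an FTA preferential rate, but origin Naroria is not Coria; base rate stands.
Additional duty on 1600.55 from Naroria: +58.5% ad valorem. Applied ad valorem rate = 58.5%.
Duty = €67,875.76 × 58.5% + 997 × €1.69 = €41,392.25.
Line 2 (9577.60, Coria, 469 pairs, €5,407.57):
Base rate for 9577.60 is 17.5% + €2.47/pair.
Origin Coria qualifies under the Corova–Coria agreement and 9577.60 is covered: preferential rate 15% applies instead.
Duty = €5,407.57 × 15% = €811.14.
Line 3 (5870.37, Naroria, 147 pairs, €14,902.86):
Base rate for 5870.37 is €1.00/pair.
Duty = 147 × €1.00 = €147.00.
Line 4 (8677.80, Coria, 942 units, €210,066.00):
Base rate for 8677.80 is €3.33/unit.
Origin Coria is the FTA partner but 8677.80 is not on the preference list; base rate stands.
Duty = 942 × €3.33 = €3,136.86.
Total = €41,392.25 + €811.14 + €147.00 + €3,136.86 = €45,487.25.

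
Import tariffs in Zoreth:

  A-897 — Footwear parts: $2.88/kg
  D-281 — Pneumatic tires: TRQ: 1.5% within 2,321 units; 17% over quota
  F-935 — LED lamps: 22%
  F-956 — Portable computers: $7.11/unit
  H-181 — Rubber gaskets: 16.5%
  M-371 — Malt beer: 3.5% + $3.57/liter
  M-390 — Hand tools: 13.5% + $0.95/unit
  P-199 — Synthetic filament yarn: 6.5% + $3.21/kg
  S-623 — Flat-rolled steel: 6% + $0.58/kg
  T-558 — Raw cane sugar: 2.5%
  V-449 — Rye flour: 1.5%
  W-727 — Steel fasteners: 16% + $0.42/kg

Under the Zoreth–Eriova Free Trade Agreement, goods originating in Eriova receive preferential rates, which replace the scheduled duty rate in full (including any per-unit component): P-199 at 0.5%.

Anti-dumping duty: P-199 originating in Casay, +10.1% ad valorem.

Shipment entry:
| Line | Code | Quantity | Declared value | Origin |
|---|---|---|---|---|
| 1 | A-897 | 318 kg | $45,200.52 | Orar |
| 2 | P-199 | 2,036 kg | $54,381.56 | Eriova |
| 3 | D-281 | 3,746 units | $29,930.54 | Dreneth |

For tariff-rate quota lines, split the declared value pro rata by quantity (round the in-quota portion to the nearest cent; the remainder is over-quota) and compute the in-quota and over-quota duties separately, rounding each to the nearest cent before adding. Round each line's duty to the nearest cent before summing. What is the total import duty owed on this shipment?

Line 1 (A-897, Orar, 318 kg, $45,200.52):
Base rate for A-897 is $2.88/kg.
Duty = 318 × $2.88 = $915.84.
Line 2 (P-199, Eriova, 2,036 kg, $54,381.56):
Base rate for P-199 is 6.5% + $3.21/kg.
Origin Eriova qualifies under the Zoreth–Eriova agreement and P-199 is covered: preferential rate 0.5% applies instead.
The additional-duty order on P-199 targets Casay, not Eriova; it does not apply.
Duty = $54,381.56 × 0.5% = $271.91.
Line 3 (D-281, Dreneth, 3,746 units, $29,930.54):
Code D-281 is under a tariff-rate quota (threshold 2,321 units). In-quota: 2,321 units at 1.5%; over-quota: 1,425 units at 17%.
Pro-rata value split: in-quota = $29,930.54 × 2,321/3,746 = $18,544.79; over-quota = $29,930.54 − $18,544.79 = $11,385.75.
In-quota duty = $18,544.79 × 1.5% = $278.17. Over-quota duty = $11,385.75 × 17% = $1,935.58.
Line duty = $278.17 + $1,935.58 = $2,213.75.
Total = $915.84 + $271.91 + $2,213.75 = $3,401.50.

$3,401.50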